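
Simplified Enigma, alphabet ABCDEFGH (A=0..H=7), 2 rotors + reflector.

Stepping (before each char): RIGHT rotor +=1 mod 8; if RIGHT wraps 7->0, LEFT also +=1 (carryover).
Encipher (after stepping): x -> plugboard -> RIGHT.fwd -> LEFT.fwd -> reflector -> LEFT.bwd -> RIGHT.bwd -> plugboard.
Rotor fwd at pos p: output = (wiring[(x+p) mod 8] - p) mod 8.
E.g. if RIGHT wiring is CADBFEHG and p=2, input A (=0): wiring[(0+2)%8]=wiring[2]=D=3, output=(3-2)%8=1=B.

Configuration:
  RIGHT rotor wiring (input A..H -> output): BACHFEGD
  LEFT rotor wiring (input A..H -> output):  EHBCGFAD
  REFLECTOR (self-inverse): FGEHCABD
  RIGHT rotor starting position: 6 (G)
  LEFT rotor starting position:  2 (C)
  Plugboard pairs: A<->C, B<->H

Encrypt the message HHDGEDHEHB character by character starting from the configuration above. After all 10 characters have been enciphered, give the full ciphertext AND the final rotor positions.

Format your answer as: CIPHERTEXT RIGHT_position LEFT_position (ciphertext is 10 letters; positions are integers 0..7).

Char 1 ('H'): step: R->7, L=2; H->plug->B->R->C->L->E->refl->C->L'->G->R'->F->plug->F
Char 2 ('H'): step: R->0, L->3 (L advanced); H->plug->B->R->A->L->H->refl->D->L'->B->R'->A->plug->C
Char 3 ('D'): step: R->1, L=3; D->plug->D->R->E->L->A->refl->F->L'->D->R'->E->plug->E
Char 4 ('G'): step: R->2, L=3; G->plug->G->R->H->L->G->refl->B->L'->F->R'->B->plug->H
Char 5 ('E'): step: R->3, L=3; E->plug->E->R->A->L->H->refl->D->L'->B->R'->C->plug->A
Char 6 ('D'): step: R->4, L=3; D->plug->D->R->H->L->G->refl->B->L'->F->R'->E->plug->E
Char 7 ('H'): step: R->5, L=3; H->plug->B->R->B->L->D->refl->H->L'->A->R'->H->plug->B
Char 8 ('E'): step: R->6, L=3; E->plug->E->R->E->L->A->refl->F->L'->D->R'->C->plug->A
Char 9 ('H'): step: R->7, L=3; H->plug->B->R->C->L->C->refl->E->L'->G->R'->F->plug->F
Char 10 ('B'): step: R->0, L->4 (L advanced); B->plug->H->R->D->L->H->refl->D->L'->F->R'->E->plug->E
Final: ciphertext=FCEHAEBAFE, RIGHT=0, LEFT=4

Answer: FCEHAEBAFE 0 4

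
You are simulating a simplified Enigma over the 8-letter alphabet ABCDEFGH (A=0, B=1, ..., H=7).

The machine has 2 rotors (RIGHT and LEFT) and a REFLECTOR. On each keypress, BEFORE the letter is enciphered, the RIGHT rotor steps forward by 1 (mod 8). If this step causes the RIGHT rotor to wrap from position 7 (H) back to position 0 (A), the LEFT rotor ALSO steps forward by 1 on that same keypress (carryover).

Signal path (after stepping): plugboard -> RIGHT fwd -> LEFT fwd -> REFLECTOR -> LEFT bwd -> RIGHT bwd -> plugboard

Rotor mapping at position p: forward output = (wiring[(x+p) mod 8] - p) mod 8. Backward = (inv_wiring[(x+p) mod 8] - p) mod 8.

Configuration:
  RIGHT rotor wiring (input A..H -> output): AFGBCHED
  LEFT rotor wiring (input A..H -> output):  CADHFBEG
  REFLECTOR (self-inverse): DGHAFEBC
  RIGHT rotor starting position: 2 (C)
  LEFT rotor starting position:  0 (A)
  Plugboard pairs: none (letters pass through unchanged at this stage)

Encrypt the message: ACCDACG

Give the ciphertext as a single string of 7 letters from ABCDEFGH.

Answer: CBGBCHH

Derivation:
Char 1 ('A'): step: R->3, L=0; A->plug->A->R->G->L->E->refl->F->L'->E->R'->C->plug->C
Char 2 ('C'): step: R->4, L=0; C->plug->C->R->A->L->C->refl->H->L'->D->R'->B->plug->B
Char 3 ('C'): step: R->5, L=0; C->plug->C->R->G->L->E->refl->F->L'->E->R'->G->plug->G
Char 4 ('D'): step: R->6, L=0; D->plug->D->R->H->L->G->refl->B->L'->F->R'->B->plug->B
Char 5 ('A'): step: R->7, L=0; A->plug->A->R->E->L->F->refl->E->L'->G->R'->C->plug->C
Char 6 ('C'): step: R->0, L->1 (L advanced); C->plug->C->R->G->L->F->refl->E->L'->D->R'->H->plug->H
Char 7 ('G'): step: R->1, L=1; G->plug->G->R->C->L->G->refl->B->L'->H->R'->H->plug->H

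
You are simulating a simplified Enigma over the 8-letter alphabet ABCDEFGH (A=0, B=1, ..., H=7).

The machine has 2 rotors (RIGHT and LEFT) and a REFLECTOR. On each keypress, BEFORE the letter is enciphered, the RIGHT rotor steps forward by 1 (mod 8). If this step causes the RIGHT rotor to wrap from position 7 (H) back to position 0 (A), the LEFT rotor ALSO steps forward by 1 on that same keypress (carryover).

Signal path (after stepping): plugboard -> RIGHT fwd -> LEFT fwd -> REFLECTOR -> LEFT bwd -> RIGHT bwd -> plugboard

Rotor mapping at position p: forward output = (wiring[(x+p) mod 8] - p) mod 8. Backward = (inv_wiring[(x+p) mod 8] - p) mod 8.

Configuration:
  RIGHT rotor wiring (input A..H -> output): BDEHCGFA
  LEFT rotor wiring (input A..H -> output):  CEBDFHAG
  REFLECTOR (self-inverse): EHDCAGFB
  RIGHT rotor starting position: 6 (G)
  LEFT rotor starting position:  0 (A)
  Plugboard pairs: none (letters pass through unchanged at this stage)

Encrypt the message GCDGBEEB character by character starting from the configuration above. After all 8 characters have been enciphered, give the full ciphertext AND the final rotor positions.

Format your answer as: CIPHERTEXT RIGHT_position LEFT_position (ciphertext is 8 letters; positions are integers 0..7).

Char 1 ('G'): step: R->7, L=0; G->plug->G->R->H->L->G->refl->F->L'->E->R'->C->plug->C
Char 2 ('C'): step: R->0, L->1 (L advanced); C->plug->C->R->E->L->G->refl->F->L'->G->R'->F->plug->F
Char 3 ('D'): step: R->1, L=1; D->plug->D->R->B->L->A->refl->E->L'->D->R'->B->plug->B
Char 4 ('G'): step: R->2, L=1; G->plug->G->R->H->L->B->refl->H->L'->F->R'->B->plug->B
Char 5 ('B'): step: R->3, L=1; B->plug->B->R->H->L->B->refl->H->L'->F->R'->E->plug->E
Char 6 ('E'): step: R->4, L=1; E->plug->E->R->F->L->H->refl->B->L'->H->R'->F->plug->F
Char 7 ('E'): step: R->5, L=1; E->plug->E->R->G->L->F->refl->G->L'->E->R'->D->plug->D
Char 8 ('B'): step: R->6, L=1; B->plug->B->R->C->L->C->refl->D->L'->A->R'->H->plug->H
Final: ciphertext=CFBBEFDH, RIGHT=6, LEFT=1

Answer: CFBBEFDH 6 1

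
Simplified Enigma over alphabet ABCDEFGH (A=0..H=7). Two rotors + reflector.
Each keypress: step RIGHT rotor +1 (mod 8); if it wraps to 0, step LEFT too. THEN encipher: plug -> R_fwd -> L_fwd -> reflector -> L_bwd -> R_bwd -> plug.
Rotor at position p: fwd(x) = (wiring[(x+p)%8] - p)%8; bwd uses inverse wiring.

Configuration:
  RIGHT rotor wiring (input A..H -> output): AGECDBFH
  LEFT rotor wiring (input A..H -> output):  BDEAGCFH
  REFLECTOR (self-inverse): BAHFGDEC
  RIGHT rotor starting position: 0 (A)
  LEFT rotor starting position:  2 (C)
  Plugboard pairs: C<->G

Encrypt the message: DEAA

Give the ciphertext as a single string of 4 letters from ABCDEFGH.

Char 1 ('D'): step: R->1, L=2; D->plug->D->R->C->L->E->refl->G->L'->B->R'->C->plug->G
Char 2 ('E'): step: R->2, L=2; E->plug->E->R->D->L->A->refl->B->L'->H->R'->D->plug->D
Char 3 ('A'): step: R->3, L=2; A->plug->A->R->H->L->B->refl->A->L'->D->R'->G->plug->C
Char 4 ('A'): step: R->4, L=2; A->plug->A->R->H->L->B->refl->A->L'->D->R'->D->plug->D

Answer: GDCD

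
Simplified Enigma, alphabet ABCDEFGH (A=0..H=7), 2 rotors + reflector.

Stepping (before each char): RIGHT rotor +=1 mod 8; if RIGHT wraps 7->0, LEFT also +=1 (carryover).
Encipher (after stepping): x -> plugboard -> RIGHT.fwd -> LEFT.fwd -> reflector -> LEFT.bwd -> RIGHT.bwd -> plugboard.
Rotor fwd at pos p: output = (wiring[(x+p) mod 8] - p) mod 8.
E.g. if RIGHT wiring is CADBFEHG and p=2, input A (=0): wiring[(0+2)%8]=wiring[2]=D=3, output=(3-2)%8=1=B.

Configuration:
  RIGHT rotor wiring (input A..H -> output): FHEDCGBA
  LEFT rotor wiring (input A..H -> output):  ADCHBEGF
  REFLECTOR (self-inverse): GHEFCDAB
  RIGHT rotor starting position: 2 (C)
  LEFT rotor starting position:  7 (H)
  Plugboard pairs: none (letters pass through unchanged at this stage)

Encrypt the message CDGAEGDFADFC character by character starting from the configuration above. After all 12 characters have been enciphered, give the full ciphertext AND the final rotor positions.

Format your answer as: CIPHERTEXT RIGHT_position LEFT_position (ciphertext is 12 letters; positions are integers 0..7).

Answer: DGCECBGCDFAD 6 0

Derivation:
Char 1 ('C'): step: R->3, L=7; C->plug->C->R->D->L->D->refl->F->L'->G->R'->D->plug->D
Char 2 ('D'): step: R->4, L=7; D->plug->D->R->E->L->A->refl->G->L'->A->R'->G->plug->G
Char 3 ('G'): step: R->5, L=7; G->plug->G->R->G->L->F->refl->D->L'->D->R'->C->plug->C
Char 4 ('A'): step: R->6, L=7; A->plug->A->R->D->L->D->refl->F->L'->G->R'->E->plug->E
Char 5 ('E'): step: R->7, L=7; E->plug->E->R->E->L->A->refl->G->L'->A->R'->C->plug->C
Char 6 ('G'): step: R->0, L->0 (L advanced); G->plug->G->R->B->L->D->refl->F->L'->H->R'->B->plug->B
Char 7 ('D'): step: R->1, L=0; D->plug->D->R->B->L->D->refl->F->L'->H->R'->G->plug->G
Char 8 ('F'): step: R->2, L=0; F->plug->F->R->G->L->G->refl->A->L'->A->R'->C->plug->C
Char 9 ('A'): step: R->3, L=0; A->plug->A->R->A->L->A->refl->G->L'->G->R'->D->plug->D
Char 10 ('D'): step: R->4, L=0; D->plug->D->R->E->L->B->refl->H->L'->D->R'->F->plug->F
Char 11 ('F'): step: R->5, L=0; F->plug->F->R->H->L->F->refl->D->L'->B->R'->A->plug->A
Char 12 ('C'): step: R->6, L=0; C->plug->C->R->H->L->F->refl->D->L'->B->R'->D->plug->D
Final: ciphertext=DGCECBGCDFAD, RIGHT=6, LEFT=0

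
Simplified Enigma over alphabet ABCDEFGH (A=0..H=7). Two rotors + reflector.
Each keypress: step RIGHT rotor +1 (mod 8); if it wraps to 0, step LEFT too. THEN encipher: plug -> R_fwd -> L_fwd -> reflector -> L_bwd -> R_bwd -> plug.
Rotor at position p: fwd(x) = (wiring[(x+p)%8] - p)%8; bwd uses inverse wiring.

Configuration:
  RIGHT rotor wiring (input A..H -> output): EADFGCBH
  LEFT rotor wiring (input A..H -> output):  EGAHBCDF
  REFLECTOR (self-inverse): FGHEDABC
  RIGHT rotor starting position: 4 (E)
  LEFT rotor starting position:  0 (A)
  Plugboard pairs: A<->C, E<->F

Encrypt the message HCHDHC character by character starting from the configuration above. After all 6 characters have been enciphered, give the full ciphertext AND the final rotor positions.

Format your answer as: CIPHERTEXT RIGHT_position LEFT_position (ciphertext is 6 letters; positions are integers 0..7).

Answer: BFEGEE 2 1

Derivation:
Char 1 ('H'): step: R->5, L=0; H->plug->H->R->B->L->G->refl->B->L'->E->R'->B->plug->B
Char 2 ('C'): step: R->6, L=0; C->plug->A->R->D->L->H->refl->C->L'->F->R'->E->plug->F
Char 3 ('H'): step: R->7, L=0; H->plug->H->R->C->L->A->refl->F->L'->H->R'->F->plug->E
Char 4 ('D'): step: R->0, L->1 (L advanced); D->plug->D->R->F->L->C->refl->H->L'->B->R'->G->plug->G
Char 5 ('H'): step: R->1, L=1; H->plug->H->R->D->L->A->refl->F->L'->A->R'->F->plug->E
Char 6 ('C'): step: R->2, L=1; C->plug->A->R->B->L->H->refl->C->L'->F->R'->F->plug->E
Final: ciphertext=BFEGEE, RIGHT=2, LEFT=1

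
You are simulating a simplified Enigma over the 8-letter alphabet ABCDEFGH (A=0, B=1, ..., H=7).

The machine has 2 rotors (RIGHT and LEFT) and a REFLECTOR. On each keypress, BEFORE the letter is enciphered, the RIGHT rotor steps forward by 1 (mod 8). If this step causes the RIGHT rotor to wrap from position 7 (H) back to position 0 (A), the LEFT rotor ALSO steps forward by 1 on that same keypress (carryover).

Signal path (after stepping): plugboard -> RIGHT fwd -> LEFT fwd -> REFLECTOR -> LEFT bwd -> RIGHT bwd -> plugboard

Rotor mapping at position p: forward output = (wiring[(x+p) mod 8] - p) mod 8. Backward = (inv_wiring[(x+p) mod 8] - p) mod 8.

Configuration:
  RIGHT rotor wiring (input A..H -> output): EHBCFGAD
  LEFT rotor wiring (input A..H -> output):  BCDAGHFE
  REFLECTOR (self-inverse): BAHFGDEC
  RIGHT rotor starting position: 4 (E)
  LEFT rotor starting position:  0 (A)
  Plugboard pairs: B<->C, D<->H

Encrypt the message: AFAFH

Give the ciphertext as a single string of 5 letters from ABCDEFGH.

Char 1 ('A'): step: R->5, L=0; A->plug->A->R->B->L->C->refl->H->L'->F->R'->G->plug->G
Char 2 ('F'): step: R->6, L=0; F->plug->F->R->E->L->G->refl->E->L'->H->R'->G->plug->G
Char 3 ('A'): step: R->7, L=0; A->plug->A->R->E->L->G->refl->E->L'->H->R'->G->plug->G
Char 4 ('F'): step: R->0, L->1 (L advanced); F->plug->F->R->G->L->D->refl->F->L'->D->R'->H->plug->D
Char 5 ('H'): step: R->1, L=1; H->plug->D->R->E->L->G->refl->E->L'->F->R'->E->plug->E

Answer: GGGDE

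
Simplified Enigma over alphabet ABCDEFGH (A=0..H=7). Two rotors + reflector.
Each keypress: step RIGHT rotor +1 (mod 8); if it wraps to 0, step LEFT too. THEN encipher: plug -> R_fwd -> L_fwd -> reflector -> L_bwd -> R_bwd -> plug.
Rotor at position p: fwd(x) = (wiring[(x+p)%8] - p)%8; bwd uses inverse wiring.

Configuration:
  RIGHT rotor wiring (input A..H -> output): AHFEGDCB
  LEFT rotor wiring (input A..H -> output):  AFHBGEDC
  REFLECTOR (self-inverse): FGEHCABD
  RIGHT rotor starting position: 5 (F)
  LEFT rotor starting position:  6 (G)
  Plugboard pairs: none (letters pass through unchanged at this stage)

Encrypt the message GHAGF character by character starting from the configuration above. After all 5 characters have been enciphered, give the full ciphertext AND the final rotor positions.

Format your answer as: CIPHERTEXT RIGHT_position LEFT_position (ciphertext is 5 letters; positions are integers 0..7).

Char 1 ('G'): step: R->6, L=6; G->plug->G->R->A->L->F->refl->A->L'->G->R'->F->plug->F
Char 2 ('H'): step: R->7, L=6; H->plug->H->R->D->L->H->refl->D->L'->F->R'->E->plug->E
Char 3 ('A'): step: R->0, L->7 (L advanced); A->plug->A->R->A->L->D->refl->H->L'->F->R'->C->plug->C
Char 4 ('G'): step: R->1, L=7; G->plug->G->R->A->L->D->refl->H->L'->F->R'->D->plug->D
Char 5 ('F'): step: R->2, L=7; F->plug->F->R->H->L->E->refl->C->L'->E->R'->C->plug->C
Final: ciphertext=FECDC, RIGHT=2, LEFT=7

Answer: FECDC 2 7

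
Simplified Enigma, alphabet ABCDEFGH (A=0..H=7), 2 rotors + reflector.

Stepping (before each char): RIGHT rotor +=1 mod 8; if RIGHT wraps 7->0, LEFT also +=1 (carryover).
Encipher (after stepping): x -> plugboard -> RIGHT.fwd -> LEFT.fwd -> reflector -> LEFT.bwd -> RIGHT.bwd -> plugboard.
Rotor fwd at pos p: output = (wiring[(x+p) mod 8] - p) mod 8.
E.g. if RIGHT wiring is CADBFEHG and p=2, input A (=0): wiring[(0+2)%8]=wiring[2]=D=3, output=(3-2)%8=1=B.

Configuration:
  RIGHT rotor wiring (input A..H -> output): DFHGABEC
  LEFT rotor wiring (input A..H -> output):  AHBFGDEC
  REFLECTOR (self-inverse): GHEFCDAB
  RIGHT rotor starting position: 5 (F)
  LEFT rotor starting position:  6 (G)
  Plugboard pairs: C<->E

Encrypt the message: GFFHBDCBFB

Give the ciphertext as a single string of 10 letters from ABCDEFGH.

Char 1 ('G'): step: R->6, L=6; G->plug->G->R->C->L->C->refl->E->L'->B->R'->E->plug->C
Char 2 ('F'): step: R->7, L=6; F->plug->F->R->B->L->E->refl->C->L'->C->R'->G->plug->G
Char 3 ('F'): step: R->0, L->7 (L advanced); F->plug->F->R->B->L->B->refl->H->L'->F->R'->B->plug->B
Char 4 ('H'): step: R->1, L=7; H->plug->H->R->C->L->A->refl->G->L'->E->R'->A->plug->A
Char 5 ('B'): step: R->2, L=7; B->plug->B->R->E->L->G->refl->A->L'->C->R'->E->plug->C
Char 6 ('D'): step: R->3, L=7; D->plug->D->R->B->L->B->refl->H->L'->F->R'->B->plug->B
Char 7 ('C'): step: R->4, L=7; C->plug->E->R->H->L->F->refl->D->L'->A->R'->C->plug->E
Char 8 ('B'): step: R->5, L=7; B->plug->B->R->H->L->F->refl->D->L'->A->R'->E->plug->C
Char 9 ('F'): step: R->6, L=7; F->plug->F->R->A->L->D->refl->F->L'->H->R'->D->plug->D
Char 10 ('B'): step: R->7, L=7; B->plug->B->R->E->L->G->refl->A->L'->C->R'->G->plug->G

Answer: CGBACBECDG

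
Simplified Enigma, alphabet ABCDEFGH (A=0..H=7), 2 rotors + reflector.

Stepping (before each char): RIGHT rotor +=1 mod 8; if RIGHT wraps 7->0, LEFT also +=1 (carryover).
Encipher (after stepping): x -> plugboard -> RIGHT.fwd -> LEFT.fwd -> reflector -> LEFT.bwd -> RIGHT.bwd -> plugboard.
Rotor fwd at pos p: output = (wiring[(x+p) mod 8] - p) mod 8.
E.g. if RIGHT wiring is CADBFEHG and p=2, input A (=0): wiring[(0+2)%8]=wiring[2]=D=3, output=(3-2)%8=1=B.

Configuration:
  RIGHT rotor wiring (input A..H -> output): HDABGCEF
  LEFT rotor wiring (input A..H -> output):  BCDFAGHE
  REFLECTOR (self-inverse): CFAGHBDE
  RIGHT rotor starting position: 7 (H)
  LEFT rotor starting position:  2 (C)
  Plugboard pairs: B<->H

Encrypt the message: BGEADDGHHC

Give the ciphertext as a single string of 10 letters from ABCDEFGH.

Char 1 ('B'): step: R->0, L->3 (L advanced); B->plug->H->R->F->L->G->refl->D->L'->C->R'->F->plug->F
Char 2 ('G'): step: R->1, L=3; G->plug->G->R->E->L->B->refl->F->L'->B->R'->E->plug->E
Char 3 ('E'): step: R->2, L=3; E->plug->E->R->C->L->D->refl->G->L'->F->R'->G->plug->G
Char 4 ('A'): step: R->3, L=3; A->plug->A->R->G->L->H->refl->E->L'->D->R'->B->plug->H
Char 5 ('D'): step: R->4, L=3; D->plug->D->R->B->L->F->refl->B->L'->E->R'->G->plug->G
Char 6 ('D'): step: R->5, L=3; D->plug->D->R->C->L->D->refl->G->L'->F->R'->A->plug->A
Char 7 ('G'): step: R->6, L=3; G->plug->G->R->A->L->C->refl->A->L'->H->R'->B->plug->H
Char 8 ('H'): step: R->7, L=3; H->plug->B->R->A->L->C->refl->A->L'->H->R'->F->plug->F
Char 9 ('H'): step: R->0, L->4 (L advanced); H->plug->B->R->D->L->A->refl->C->L'->B->R'->D->plug->D
Char 10 ('C'): step: R->1, L=4; C->plug->C->R->A->L->E->refl->H->L'->G->R'->H->plug->B

Answer: FEGHGAHFDB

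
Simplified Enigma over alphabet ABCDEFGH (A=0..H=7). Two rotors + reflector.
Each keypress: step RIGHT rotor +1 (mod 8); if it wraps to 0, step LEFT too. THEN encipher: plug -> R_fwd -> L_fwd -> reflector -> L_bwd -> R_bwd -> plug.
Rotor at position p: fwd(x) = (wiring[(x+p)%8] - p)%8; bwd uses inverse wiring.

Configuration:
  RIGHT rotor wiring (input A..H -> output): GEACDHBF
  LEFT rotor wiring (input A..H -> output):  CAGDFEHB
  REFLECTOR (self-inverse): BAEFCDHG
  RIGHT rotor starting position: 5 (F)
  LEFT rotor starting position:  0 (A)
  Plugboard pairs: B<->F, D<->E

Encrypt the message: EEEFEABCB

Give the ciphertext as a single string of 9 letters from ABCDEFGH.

Answer: DFDDFECGH

Derivation:
Char 1 ('E'): step: R->6, L=0; E->plug->D->R->G->L->H->refl->G->L'->C->R'->E->plug->D
Char 2 ('E'): step: R->7, L=0; E->plug->D->R->B->L->A->refl->B->L'->H->R'->B->plug->F
Char 3 ('E'): step: R->0, L->1 (L advanced); E->plug->D->R->C->L->C->refl->E->L'->D->R'->E->plug->D
Char 4 ('F'): step: R->1, L=1; F->plug->B->R->H->L->B->refl->A->L'->G->R'->E->plug->D
Char 5 ('E'): step: R->2, L=1; E->plug->D->R->F->L->G->refl->H->L'->A->R'->B->plug->F
Char 6 ('A'): step: R->3, L=1; A->plug->A->R->H->L->B->refl->A->L'->G->R'->D->plug->E
Char 7 ('B'): step: R->4, L=1; B->plug->F->R->A->L->H->refl->G->L'->F->R'->C->plug->C
Char 8 ('C'): step: R->5, L=1; C->plug->C->R->A->L->H->refl->G->L'->F->R'->G->plug->G
Char 9 ('B'): step: R->6, L=1; B->plug->F->R->E->L->D->refl->F->L'->B->R'->H->plug->H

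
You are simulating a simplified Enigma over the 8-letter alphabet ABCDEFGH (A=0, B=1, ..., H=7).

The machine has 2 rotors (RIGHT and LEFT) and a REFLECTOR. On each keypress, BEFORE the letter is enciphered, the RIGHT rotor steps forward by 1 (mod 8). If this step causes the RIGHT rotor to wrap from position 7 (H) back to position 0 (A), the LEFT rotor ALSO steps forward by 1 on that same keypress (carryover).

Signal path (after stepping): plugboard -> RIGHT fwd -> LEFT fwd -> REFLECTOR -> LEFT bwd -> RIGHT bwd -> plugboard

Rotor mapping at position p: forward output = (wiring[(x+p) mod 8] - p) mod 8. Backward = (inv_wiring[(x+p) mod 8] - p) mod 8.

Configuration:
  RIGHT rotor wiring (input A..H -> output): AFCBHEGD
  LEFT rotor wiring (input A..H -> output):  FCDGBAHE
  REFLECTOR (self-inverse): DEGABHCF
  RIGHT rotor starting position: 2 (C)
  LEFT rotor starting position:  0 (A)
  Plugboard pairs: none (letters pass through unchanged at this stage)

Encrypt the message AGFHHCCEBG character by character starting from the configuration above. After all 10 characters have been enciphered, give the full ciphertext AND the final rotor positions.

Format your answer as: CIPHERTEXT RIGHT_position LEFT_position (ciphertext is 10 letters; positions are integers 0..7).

Char 1 ('A'): step: R->3, L=0; A->plug->A->R->G->L->H->refl->F->L'->A->R'->E->plug->E
Char 2 ('G'): step: R->4, L=0; G->plug->G->R->G->L->H->refl->F->L'->A->R'->B->plug->B
Char 3 ('F'): step: R->5, L=0; F->plug->F->R->F->L->A->refl->D->L'->C->R'->H->plug->H
Char 4 ('H'): step: R->6, L=0; H->plug->H->R->G->L->H->refl->F->L'->A->R'->A->plug->A
Char 5 ('H'): step: R->7, L=0; H->plug->H->R->H->L->E->refl->B->L'->E->R'->A->plug->A
Char 6 ('C'): step: R->0, L->1 (L advanced); C->plug->C->R->C->L->F->refl->H->L'->E->R'->F->plug->F
Char 7 ('C'): step: R->1, L=1; C->plug->C->R->A->L->B->refl->E->L'->H->R'->H->plug->H
Char 8 ('E'): step: R->2, L=1; E->plug->E->R->E->L->H->refl->F->L'->C->R'->D->plug->D
Char 9 ('B'): step: R->3, L=1; B->plug->B->R->E->L->H->refl->F->L'->C->R'->G->plug->G
Char 10 ('G'): step: R->4, L=1; G->plug->G->R->G->L->D->refl->A->L'->D->R'->A->plug->A
Final: ciphertext=EBHAAFHDGA, RIGHT=4, LEFT=1

Answer: EBHAAFHDGA 4 1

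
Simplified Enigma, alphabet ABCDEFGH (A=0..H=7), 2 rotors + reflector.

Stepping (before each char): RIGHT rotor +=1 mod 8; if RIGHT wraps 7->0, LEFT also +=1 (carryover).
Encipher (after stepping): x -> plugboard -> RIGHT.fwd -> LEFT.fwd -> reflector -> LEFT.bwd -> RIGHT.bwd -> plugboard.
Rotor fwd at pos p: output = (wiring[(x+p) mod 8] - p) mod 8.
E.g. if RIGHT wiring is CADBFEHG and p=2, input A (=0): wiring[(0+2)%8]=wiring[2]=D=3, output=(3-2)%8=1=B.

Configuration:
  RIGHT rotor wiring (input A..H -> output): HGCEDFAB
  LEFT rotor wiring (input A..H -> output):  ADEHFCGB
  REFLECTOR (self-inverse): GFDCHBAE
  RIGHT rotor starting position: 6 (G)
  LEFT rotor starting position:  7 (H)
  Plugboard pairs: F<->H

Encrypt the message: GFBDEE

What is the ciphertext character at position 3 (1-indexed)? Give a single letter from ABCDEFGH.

Char 1 ('G'): step: R->7, L=7; G->plug->G->R->G->L->D->refl->C->L'->A->R'->B->plug->B
Char 2 ('F'): step: R->0, L->0 (L advanced); F->plug->H->R->B->L->D->refl->C->L'->F->R'->F->plug->H
Char 3 ('B'): step: R->1, L=0; B->plug->B->R->B->L->D->refl->C->L'->F->R'->A->plug->A

A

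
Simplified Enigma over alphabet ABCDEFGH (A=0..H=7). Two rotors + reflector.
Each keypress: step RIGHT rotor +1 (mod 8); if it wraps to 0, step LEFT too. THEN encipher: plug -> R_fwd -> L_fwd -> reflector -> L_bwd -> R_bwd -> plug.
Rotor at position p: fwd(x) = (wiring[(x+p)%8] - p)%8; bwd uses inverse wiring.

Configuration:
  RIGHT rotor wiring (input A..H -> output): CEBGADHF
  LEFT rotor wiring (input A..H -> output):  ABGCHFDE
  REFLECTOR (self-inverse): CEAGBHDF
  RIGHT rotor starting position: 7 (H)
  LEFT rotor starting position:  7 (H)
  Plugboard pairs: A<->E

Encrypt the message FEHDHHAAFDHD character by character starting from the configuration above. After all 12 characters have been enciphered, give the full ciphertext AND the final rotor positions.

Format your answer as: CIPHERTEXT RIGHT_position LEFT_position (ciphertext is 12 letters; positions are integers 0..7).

Answer: ABCBACFFDHBA 3 1

Derivation:
Char 1 ('F'): step: R->0, L->0 (L advanced); F->plug->F->R->D->L->C->refl->A->L'->A->R'->E->plug->A
Char 2 ('E'): step: R->1, L=0; E->plug->A->R->D->L->C->refl->A->L'->A->R'->B->plug->B
Char 3 ('H'): step: R->2, L=0; H->plug->H->R->C->L->G->refl->D->L'->G->R'->C->plug->C
Char 4 ('D'): step: R->3, L=0; D->plug->D->R->E->L->H->refl->F->L'->F->R'->B->plug->B
Char 5 ('H'): step: R->4, L=0; H->plug->H->R->C->L->G->refl->D->L'->G->R'->E->plug->A
Char 6 ('H'): step: R->5, L=0; H->plug->H->R->D->L->C->refl->A->L'->A->R'->C->plug->C
Char 7 ('A'): step: R->6, L=0; A->plug->E->R->D->L->C->refl->A->L'->A->R'->F->plug->F
Char 8 ('A'): step: R->7, L=0; A->plug->E->R->H->L->E->refl->B->L'->B->R'->F->plug->F
Char 9 ('F'): step: R->0, L->1 (L advanced); F->plug->F->R->D->L->G->refl->D->L'->G->R'->D->plug->D
Char 10 ('D'): step: R->1, L=1; D->plug->D->R->H->L->H->refl->F->L'->B->R'->H->plug->H
Char 11 ('H'): step: R->2, L=1; H->plug->H->R->C->L->B->refl->E->L'->E->R'->B->plug->B
Char 12 ('D'): step: R->3, L=1; D->plug->D->R->E->L->E->refl->B->L'->C->R'->E->plug->A
Final: ciphertext=ABCBACFFDHBA, RIGHT=3, LEFT=1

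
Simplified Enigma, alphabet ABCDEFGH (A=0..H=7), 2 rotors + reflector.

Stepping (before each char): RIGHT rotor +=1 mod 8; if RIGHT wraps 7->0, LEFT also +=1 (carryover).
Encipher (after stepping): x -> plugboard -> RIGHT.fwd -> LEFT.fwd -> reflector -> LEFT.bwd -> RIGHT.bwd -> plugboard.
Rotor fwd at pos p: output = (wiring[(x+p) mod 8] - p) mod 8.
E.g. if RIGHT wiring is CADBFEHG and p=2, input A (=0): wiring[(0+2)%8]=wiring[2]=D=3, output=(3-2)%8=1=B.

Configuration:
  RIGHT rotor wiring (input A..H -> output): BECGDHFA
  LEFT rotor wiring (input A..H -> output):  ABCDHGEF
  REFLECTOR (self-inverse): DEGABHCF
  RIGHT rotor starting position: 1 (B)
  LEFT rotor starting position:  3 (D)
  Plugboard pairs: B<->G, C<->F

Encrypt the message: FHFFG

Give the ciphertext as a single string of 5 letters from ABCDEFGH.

Answer: EEGBC

Derivation:
Char 1 ('F'): step: R->2, L=3; F->plug->C->R->B->L->E->refl->B->L'->D->R'->E->plug->E
Char 2 ('H'): step: R->3, L=3; H->plug->H->R->H->L->H->refl->F->L'->F->R'->E->plug->E
Char 3 ('F'): step: R->4, L=3; F->plug->C->R->B->L->E->refl->B->L'->D->R'->B->plug->G
Char 4 ('F'): step: R->5, L=3; F->plug->C->R->D->L->B->refl->E->L'->B->R'->G->plug->B
Char 5 ('G'): step: R->6, L=3; G->plug->B->R->C->L->D->refl->A->L'->A->R'->F->plug->C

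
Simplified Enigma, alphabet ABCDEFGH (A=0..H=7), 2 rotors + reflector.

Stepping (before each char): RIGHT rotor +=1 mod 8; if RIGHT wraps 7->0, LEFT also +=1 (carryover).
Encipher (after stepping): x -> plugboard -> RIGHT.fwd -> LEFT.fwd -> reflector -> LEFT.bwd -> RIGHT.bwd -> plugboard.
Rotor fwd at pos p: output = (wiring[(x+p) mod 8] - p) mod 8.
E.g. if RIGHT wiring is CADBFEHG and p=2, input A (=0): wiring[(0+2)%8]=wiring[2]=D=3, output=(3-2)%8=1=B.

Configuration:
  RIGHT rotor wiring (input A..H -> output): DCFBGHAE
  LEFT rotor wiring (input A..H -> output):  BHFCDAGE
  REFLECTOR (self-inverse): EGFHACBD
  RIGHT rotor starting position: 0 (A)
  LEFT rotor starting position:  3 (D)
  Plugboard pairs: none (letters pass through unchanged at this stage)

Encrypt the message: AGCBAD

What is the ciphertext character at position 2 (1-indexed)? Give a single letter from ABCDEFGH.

Char 1 ('A'): step: R->1, L=3; A->plug->A->R->B->L->A->refl->E->L'->G->R'->E->plug->E
Char 2 ('G'): step: R->2, L=3; G->plug->G->R->B->L->A->refl->E->L'->G->R'->E->plug->E

E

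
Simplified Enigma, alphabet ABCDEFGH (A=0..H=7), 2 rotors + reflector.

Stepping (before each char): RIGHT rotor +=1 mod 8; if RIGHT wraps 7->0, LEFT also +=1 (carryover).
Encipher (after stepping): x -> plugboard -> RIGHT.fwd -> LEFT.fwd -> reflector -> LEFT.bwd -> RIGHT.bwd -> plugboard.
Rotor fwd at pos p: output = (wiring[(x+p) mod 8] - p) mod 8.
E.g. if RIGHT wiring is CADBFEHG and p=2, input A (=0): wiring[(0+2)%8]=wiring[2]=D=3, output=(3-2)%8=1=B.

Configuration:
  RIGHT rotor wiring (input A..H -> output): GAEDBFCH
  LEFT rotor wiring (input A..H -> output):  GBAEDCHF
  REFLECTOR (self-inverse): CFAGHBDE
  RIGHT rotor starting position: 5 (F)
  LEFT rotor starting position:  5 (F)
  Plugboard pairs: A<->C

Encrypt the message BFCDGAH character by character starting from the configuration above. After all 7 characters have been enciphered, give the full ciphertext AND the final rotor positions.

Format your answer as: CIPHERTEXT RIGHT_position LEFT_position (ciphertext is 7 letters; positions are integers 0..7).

Answer: DABGCEB 4 6

Derivation:
Char 1 ('B'): step: R->6, L=5; B->plug->B->R->B->L->C->refl->A->L'->C->R'->D->plug->D
Char 2 ('F'): step: R->7, L=5; F->plug->F->R->C->L->A->refl->C->L'->B->R'->C->plug->A
Char 3 ('C'): step: R->0, L->6 (L advanced); C->plug->A->R->G->L->F->refl->B->L'->A->R'->B->plug->B
Char 4 ('D'): step: R->1, L=6; D->plug->D->R->A->L->B->refl->F->L'->G->R'->G->plug->G
Char 5 ('G'): step: R->2, L=6; G->plug->G->R->E->L->C->refl->A->L'->C->R'->A->plug->C
Char 6 ('A'): step: R->3, L=6; A->plug->C->R->C->L->A->refl->C->L'->E->R'->E->plug->E
Char 7 ('H'): step: R->4, L=6; H->plug->H->R->H->L->E->refl->H->L'->B->R'->B->plug->B
Final: ciphertext=DABGCEB, RIGHT=4, LEFT=6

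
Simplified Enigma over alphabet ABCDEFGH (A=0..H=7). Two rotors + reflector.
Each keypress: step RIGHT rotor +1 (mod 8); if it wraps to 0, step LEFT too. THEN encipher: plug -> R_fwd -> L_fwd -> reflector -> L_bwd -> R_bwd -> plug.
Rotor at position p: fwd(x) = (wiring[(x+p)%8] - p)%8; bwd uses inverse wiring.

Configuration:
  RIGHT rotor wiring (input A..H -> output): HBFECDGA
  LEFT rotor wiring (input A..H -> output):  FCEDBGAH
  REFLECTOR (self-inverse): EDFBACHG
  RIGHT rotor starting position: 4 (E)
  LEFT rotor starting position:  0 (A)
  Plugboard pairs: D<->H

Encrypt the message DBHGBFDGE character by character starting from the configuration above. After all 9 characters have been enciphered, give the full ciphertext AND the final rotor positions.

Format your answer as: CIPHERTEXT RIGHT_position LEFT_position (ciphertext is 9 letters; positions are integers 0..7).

Answer: GFCCEGFDH 5 1

Derivation:
Char 1 ('D'): step: R->5, L=0; D->plug->H->R->F->L->G->refl->H->L'->H->R'->G->plug->G
Char 2 ('B'): step: R->6, L=0; B->plug->B->R->C->L->E->refl->A->L'->G->R'->F->plug->F
Char 3 ('H'): step: R->7, L=0; H->plug->D->R->G->L->A->refl->E->L'->C->R'->C->plug->C
Char 4 ('G'): step: R->0, L->1 (L advanced); G->plug->G->R->G->L->G->refl->H->L'->F->R'->C->plug->C
Char 5 ('B'): step: R->1, L=1; B->plug->B->R->E->L->F->refl->C->L'->C->R'->E->plug->E
Char 6 ('F'): step: R->2, L=1; F->plug->F->R->G->L->G->refl->H->L'->F->R'->G->plug->G
Char 7 ('D'): step: R->3, L=1; D->plug->H->R->C->L->C->refl->F->L'->E->R'->F->plug->F
Char 8 ('G'): step: R->4, L=1; G->plug->G->R->B->L->D->refl->B->L'->A->R'->H->plug->D
Char 9 ('E'): step: R->5, L=1; E->plug->E->R->E->L->F->refl->C->L'->C->R'->D->plug->H
Final: ciphertext=GFCCEGFDH, RIGHT=5, LEFT=1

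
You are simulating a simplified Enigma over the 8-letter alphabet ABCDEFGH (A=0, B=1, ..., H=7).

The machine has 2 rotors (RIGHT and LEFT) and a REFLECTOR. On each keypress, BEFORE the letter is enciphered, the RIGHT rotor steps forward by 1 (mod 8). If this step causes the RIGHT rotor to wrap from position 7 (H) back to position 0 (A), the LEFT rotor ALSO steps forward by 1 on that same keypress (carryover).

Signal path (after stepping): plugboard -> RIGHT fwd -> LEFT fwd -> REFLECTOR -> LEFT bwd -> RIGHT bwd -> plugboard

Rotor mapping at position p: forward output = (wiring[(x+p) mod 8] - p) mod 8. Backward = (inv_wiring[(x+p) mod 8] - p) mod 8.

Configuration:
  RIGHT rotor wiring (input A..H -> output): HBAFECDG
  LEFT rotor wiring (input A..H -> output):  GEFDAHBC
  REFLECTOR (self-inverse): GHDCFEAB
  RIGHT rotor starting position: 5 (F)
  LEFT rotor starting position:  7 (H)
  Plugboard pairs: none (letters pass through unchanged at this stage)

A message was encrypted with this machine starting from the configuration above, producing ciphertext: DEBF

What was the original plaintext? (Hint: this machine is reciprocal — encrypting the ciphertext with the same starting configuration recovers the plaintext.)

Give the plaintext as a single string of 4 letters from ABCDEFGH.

Answer: GGFE

Derivation:
Char 1 ('D'): step: R->6, L=7; D->plug->D->R->D->L->G->refl->A->L'->G->R'->G->plug->G
Char 2 ('E'): step: R->7, L=7; E->plug->E->R->G->L->A->refl->G->L'->D->R'->G->plug->G
Char 3 ('B'): step: R->0, L->0 (L advanced); B->plug->B->R->B->L->E->refl->F->L'->C->R'->F->plug->F
Char 4 ('F'): step: R->1, L=0; F->plug->F->R->C->L->F->refl->E->L'->B->R'->E->plug->E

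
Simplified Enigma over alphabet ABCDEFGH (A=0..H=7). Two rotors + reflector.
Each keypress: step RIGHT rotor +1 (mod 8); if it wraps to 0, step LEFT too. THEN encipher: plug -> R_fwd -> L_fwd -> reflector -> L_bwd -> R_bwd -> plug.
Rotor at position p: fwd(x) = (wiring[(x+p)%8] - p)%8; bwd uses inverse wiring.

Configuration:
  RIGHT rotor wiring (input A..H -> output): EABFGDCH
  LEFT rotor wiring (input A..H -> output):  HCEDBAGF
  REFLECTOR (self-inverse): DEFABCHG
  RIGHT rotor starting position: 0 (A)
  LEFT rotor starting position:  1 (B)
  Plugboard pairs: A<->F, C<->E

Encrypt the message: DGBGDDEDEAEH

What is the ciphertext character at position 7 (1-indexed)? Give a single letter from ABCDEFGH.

Char 1 ('D'): step: R->1, L=1; D->plug->D->R->F->L->F->refl->C->L'->C->R'->E->plug->C
Char 2 ('G'): step: R->2, L=1; G->plug->G->R->C->L->C->refl->F->L'->F->R'->F->plug->A
Char 3 ('B'): step: R->3, L=1; B->plug->B->R->D->L->A->refl->D->L'->B->R'->F->plug->A
Char 4 ('G'): step: R->4, L=1; G->plug->G->R->F->L->F->refl->C->L'->C->R'->A->plug->F
Char 5 ('D'): step: R->5, L=1; D->plug->D->R->H->L->G->refl->H->L'->E->R'->F->plug->A
Char 6 ('D'): step: R->6, L=1; D->plug->D->R->C->L->C->refl->F->L'->F->R'->H->plug->H
Char 7 ('E'): step: R->7, L=1; E->plug->C->R->B->L->D->refl->A->L'->D->R'->H->plug->H

H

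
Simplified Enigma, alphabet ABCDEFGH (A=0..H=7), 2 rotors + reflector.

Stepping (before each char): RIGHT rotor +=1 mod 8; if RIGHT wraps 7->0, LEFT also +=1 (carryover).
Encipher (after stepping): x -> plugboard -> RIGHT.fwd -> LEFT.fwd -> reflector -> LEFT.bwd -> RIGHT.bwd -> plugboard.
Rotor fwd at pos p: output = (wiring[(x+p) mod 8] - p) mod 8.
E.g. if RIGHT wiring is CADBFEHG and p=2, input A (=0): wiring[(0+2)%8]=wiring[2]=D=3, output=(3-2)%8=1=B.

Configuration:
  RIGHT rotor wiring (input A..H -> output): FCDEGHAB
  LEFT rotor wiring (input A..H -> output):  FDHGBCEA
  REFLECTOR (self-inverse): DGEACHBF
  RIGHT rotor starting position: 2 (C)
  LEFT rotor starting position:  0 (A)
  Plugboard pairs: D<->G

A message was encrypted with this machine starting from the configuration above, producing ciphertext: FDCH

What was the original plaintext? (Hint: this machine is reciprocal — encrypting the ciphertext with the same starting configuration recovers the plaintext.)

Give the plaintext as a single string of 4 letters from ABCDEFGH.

Char 1 ('F'): step: R->3, L=0; F->plug->F->R->C->L->H->refl->F->L'->A->R'->H->plug->H
Char 2 ('D'): step: R->4, L=0; D->plug->G->R->H->L->A->refl->D->L'->B->R'->E->plug->E
Char 3 ('C'): step: R->5, L=0; C->plug->C->R->E->L->B->refl->G->L'->D->R'->B->plug->B
Char 4 ('H'): step: R->6, L=0; H->plug->H->R->B->L->D->refl->A->L'->H->R'->C->plug->C

Answer: HEBC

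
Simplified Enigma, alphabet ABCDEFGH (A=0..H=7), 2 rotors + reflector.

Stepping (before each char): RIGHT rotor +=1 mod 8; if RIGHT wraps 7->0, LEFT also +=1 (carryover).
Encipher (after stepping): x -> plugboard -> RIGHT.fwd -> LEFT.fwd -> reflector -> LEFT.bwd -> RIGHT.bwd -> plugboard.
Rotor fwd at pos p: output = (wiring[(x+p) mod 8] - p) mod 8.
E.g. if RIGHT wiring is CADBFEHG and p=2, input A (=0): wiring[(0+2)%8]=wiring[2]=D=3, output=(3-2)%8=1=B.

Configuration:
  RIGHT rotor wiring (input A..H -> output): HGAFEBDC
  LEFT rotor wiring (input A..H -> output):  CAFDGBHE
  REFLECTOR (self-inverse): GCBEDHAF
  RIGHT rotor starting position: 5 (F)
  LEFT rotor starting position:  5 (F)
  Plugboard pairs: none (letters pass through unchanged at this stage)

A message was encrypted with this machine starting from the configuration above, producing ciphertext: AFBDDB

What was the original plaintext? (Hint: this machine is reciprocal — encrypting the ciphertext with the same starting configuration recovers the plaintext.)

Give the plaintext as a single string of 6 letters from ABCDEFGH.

Answer: GEFECC

Derivation:
Char 1 ('A'): step: R->6, L=5; A->plug->A->R->F->L->A->refl->G->L'->G->R'->G->plug->G
Char 2 ('F'): step: R->7, L=5; F->plug->F->R->F->L->A->refl->G->L'->G->R'->E->plug->E
Char 3 ('B'): step: R->0, L->6 (L advanced); B->plug->B->R->G->L->A->refl->G->L'->B->R'->F->plug->F
Char 4 ('D'): step: R->1, L=6; D->plug->D->R->D->L->C->refl->B->L'->A->R'->E->plug->E
Char 5 ('D'): step: R->2, L=6; D->plug->D->R->H->L->D->refl->E->L'->C->R'->C->plug->C
Char 6 ('B'): step: R->3, L=6; B->plug->B->R->B->L->G->refl->A->L'->G->R'->C->plug->C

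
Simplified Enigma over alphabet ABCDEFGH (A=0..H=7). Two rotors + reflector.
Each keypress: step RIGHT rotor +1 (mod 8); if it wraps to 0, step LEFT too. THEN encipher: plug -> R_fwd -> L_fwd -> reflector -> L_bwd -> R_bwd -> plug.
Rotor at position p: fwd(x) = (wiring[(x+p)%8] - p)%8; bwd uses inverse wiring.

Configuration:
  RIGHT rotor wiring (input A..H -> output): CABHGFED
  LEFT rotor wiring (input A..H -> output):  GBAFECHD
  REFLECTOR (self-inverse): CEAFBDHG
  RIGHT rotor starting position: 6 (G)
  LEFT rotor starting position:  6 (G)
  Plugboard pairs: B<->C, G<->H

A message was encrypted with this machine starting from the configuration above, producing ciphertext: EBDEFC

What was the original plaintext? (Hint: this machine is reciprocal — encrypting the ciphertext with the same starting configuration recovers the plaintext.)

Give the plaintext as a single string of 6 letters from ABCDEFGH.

Char 1 ('E'): step: R->7, L=6; E->plug->E->R->A->L->B->refl->E->L'->H->R'->F->plug->F
Char 2 ('B'): step: R->0, L->7 (L advanced); B->plug->C->R->B->L->H->refl->G->L'->E->R'->G->plug->H
Char 3 ('D'): step: R->1, L=7; D->plug->D->R->F->L->F->refl->D->L'->G->R'->C->plug->B
Char 4 ('E'): step: R->2, L=7; E->plug->E->R->C->L->C->refl->A->L'->H->R'->A->plug->A
Char 5 ('F'): step: R->3, L=7; F->plug->F->R->H->L->A->refl->C->L'->C->R'->C->plug->B
Char 6 ('C'): step: R->4, L=7; C->plug->B->R->B->L->H->refl->G->L'->E->R'->F->plug->F

Answer: FHBABF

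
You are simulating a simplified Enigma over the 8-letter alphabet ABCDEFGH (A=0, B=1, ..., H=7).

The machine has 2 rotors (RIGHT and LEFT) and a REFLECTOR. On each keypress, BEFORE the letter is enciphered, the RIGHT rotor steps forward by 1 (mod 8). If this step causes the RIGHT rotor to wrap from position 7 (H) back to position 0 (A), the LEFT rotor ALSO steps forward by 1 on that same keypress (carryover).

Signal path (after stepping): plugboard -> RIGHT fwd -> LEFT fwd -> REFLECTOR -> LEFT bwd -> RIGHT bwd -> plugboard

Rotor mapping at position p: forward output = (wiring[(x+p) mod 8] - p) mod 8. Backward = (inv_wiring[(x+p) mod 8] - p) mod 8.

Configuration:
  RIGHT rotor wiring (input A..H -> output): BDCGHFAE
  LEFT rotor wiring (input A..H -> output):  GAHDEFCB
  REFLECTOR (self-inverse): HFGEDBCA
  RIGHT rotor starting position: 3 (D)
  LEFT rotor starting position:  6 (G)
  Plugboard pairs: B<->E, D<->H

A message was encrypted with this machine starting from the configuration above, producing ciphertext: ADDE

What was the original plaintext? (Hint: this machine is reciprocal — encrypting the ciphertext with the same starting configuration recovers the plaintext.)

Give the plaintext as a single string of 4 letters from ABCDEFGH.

Char 1 ('A'): step: R->4, L=6; A->plug->A->R->D->L->C->refl->G->L'->G->R'->G->plug->G
Char 2 ('D'): step: R->5, L=6; D->plug->H->R->C->L->A->refl->H->L'->H->R'->C->plug->C
Char 3 ('D'): step: R->6, L=6; D->plug->H->R->H->L->H->refl->A->L'->C->R'->A->plug->A
Char 4 ('E'): step: R->7, L=6; E->plug->B->R->C->L->A->refl->H->L'->H->R'->E->plug->B

Answer: GCAB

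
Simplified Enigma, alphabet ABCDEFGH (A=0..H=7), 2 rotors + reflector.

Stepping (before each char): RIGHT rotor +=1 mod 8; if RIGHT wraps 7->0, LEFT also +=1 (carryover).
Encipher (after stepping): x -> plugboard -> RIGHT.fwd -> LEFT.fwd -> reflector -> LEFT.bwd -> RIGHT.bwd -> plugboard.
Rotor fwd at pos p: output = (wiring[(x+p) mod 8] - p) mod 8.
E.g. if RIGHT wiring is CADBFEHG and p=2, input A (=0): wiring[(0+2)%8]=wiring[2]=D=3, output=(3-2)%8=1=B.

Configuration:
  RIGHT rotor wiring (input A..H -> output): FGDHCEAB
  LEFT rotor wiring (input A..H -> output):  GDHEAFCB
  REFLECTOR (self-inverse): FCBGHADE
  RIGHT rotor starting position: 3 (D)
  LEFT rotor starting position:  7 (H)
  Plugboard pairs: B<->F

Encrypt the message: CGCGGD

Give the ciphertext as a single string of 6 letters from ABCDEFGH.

Answer: HEHEHG

Derivation:
Char 1 ('C'): step: R->4, L=7; C->plug->C->R->E->L->F->refl->A->L'->D->R'->H->plug->H
Char 2 ('G'): step: R->5, L=7; G->plug->G->R->C->L->E->refl->H->L'->B->R'->E->plug->E
Char 3 ('C'): step: R->6, L=7; C->plug->C->R->H->L->D->refl->G->L'->G->R'->H->plug->H
Char 4 ('G'): step: R->7, L=7; G->plug->G->R->F->L->B->refl->C->L'->A->R'->E->plug->E
Char 5 ('G'): step: R->0, L->0 (L advanced); G->plug->G->R->A->L->G->refl->D->L'->B->R'->H->plug->H
Char 6 ('D'): step: R->1, L=0; D->plug->D->R->B->L->D->refl->G->L'->A->R'->G->plug->G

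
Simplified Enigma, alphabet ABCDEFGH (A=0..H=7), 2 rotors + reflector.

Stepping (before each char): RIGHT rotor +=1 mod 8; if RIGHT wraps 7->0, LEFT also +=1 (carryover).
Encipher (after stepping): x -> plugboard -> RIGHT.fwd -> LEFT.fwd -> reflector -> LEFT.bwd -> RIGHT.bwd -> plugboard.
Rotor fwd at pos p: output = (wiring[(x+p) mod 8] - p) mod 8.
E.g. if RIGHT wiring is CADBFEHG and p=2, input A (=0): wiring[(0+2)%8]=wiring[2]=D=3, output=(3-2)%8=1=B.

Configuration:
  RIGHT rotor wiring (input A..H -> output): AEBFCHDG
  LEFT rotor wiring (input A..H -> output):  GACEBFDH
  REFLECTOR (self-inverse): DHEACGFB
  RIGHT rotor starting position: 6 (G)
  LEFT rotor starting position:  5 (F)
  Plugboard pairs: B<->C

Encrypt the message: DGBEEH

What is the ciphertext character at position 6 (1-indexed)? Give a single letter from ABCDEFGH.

Char 1 ('D'): step: R->7, L=5; D->plug->D->R->C->L->C->refl->E->L'->H->R'->A->plug->A
Char 2 ('G'): step: R->0, L->6 (L advanced); G->plug->G->R->D->L->C->refl->E->L'->E->R'->B->plug->C
Char 3 ('B'): step: R->1, L=6; B->plug->C->R->E->L->E->refl->C->L'->D->R'->A->plug->A
Char 4 ('E'): step: R->2, L=6; E->plug->E->R->B->L->B->refl->H->L'->H->R'->A->plug->A
Char 5 ('E'): step: R->3, L=6; E->plug->E->R->D->L->C->refl->E->L'->E->R'->C->plug->B
Char 6 ('H'): step: R->4, L=6; H->plug->H->R->B->L->B->refl->H->L'->H->R'->C->plug->B

B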